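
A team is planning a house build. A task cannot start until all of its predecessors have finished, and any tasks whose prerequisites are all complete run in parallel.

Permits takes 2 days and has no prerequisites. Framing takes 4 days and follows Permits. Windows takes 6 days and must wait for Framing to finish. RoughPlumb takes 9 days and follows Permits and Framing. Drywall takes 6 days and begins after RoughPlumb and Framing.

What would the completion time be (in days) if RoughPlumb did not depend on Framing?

17

With the dependency in place, Permits→Framing→RoughPlumb→Drywall = 2+4+9+6 = 21 sets the finish at 21 days.
Without Framing→RoughPlumb, RoughPlumb's earliest start moves from 6 to 2.
The longest chain is now Permits→RoughPlumb→Drywall = 2+9+6 = 17, so the job takes 17 days.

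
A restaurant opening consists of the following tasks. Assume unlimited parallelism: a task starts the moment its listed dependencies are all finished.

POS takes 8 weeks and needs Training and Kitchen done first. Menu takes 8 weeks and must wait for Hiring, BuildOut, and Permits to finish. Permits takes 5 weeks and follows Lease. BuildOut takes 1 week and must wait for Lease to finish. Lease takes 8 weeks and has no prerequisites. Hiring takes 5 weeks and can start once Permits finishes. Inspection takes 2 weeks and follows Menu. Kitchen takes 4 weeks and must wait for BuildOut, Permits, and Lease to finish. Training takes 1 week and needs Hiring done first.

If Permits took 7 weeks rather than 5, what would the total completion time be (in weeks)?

As given, the longest chain is Lease→Permits→Hiring→Menu→Inspection = 8+5+5+8+2 = 28, so the finish is 28 weeks.
Permits lies on that path, so at 7 weeks the path becomes 30 weeks.
No other chain overtakes it, so the finish is 30 weeks.

30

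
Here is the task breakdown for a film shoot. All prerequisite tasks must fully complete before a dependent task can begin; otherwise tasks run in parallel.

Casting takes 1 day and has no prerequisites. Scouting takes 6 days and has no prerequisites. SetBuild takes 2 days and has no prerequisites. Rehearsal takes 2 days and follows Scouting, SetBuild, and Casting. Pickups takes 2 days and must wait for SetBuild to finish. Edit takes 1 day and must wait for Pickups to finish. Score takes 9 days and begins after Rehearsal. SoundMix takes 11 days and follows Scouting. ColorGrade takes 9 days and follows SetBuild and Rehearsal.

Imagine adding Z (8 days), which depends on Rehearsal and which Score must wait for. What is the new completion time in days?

25

Originally the job takes 17 days.
With Z inserted, Score now waits for max(Rehearsal, Z).
New critical path: Scouting→Rehearsal→Z→Score = 6+2+8+9 = 25 ⇒ 25 days.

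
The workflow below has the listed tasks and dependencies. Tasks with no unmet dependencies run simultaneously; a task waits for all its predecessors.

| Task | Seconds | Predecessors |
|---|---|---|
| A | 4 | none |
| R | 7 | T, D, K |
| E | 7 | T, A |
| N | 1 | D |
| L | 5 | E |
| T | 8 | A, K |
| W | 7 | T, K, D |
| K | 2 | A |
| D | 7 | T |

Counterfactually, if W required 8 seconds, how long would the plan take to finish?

As given, the longest chain is A→K→T→D→W = 4+2+8+7+7 = 28, so the finish is 28 seconds.
Since W is critical, the +1 change carries straight to that chain (now 29 seconds).
The critical path is still A→K→T→D→W; finish is now 29 seconds.

29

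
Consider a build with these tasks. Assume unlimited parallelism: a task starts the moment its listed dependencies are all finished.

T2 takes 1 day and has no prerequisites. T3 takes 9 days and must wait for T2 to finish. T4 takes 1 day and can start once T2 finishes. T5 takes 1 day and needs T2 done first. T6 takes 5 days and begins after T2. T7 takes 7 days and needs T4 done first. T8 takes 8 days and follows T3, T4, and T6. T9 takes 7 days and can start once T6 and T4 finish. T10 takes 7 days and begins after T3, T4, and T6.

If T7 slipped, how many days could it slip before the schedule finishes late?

The longest chain is T2→T3→T8 = 1+9+8 = 18; overall finish 18 days.
The longest chain containing T7 totals 9 days.
So T7 can slip 18 − 9 = 9 days.

9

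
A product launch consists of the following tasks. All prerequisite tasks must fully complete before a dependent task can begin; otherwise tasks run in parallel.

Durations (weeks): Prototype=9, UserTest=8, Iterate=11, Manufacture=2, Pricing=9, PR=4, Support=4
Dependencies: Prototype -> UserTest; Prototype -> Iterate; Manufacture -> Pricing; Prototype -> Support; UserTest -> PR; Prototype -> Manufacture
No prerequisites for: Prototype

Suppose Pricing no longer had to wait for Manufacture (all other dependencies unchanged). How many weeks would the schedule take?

Before: longest chain Prototype→UserTest→PR = 9+8+4 = 21, finish 21.
Without Manufacture→Pricing, Pricing's earliest start moves from 11 to 0.
After: Prototype→UserTest→PR = 9+8+4 = 21 → 21 weeks.

21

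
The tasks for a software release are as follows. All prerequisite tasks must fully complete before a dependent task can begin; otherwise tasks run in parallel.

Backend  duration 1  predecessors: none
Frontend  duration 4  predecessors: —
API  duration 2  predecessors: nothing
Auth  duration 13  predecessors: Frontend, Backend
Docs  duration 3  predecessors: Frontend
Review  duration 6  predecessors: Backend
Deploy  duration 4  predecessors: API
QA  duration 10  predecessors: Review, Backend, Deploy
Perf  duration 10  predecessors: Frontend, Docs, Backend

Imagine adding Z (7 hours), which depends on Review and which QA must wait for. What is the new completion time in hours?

Originally the software release takes 17 hours.
With Z inserted, QA now waits for max(Review, Backend, Deploy, Z).
New critical path: Backend→Review→Z→QA = 1+6+7+10 = 24 ⇒ 24 hours.

24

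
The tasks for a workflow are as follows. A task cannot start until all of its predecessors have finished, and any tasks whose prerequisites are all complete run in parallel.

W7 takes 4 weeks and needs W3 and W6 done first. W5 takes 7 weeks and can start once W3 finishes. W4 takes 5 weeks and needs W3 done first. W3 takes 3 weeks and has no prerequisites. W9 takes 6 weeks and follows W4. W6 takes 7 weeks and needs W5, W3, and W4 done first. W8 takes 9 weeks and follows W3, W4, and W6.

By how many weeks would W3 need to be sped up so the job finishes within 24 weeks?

2

Current finish: 26 weeks; target: 24.
W3 is on every critical path, so each week cut from W3 cuts the finish by one (this holds down to a finish of 24).
Need 26 − 24 = 2 weeks off W3 → W3 becomes 1 week, finish becomes 24.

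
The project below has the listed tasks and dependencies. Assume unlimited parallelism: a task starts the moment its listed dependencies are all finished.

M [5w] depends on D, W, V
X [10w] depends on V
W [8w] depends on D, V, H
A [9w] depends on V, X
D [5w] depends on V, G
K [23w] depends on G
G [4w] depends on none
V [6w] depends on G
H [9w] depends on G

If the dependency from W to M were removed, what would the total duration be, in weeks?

With the dependency in place, G→V→X→A = 4+6+10+9 = 29 sets the finish at 29 weeks.
Without W→M, M's earliest start moves from 23 to 15.
New critical path: G→V→X→A = 4+6+10+9 = 29 ⇒ 29 weeks.

29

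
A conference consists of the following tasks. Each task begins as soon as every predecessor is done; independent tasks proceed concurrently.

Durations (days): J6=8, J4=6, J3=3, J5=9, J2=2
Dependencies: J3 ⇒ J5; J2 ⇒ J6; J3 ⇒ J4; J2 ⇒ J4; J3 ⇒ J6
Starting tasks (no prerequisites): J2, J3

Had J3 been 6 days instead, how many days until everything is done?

Critical path before the change: J3→J5 = 3+9 = 12 giving 12 days.
J3 is on the critical path; changing it to 6 makes that path 15 days.
That remains the longest chain; total 15 days.

15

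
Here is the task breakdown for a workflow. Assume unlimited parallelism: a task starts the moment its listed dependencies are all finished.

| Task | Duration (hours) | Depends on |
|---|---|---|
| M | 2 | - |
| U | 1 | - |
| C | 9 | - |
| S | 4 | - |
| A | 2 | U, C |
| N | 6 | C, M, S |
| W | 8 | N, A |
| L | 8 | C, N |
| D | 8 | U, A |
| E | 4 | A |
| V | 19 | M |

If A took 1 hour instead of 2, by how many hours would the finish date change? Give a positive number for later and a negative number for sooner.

0

The binding path is C→N→W = 9+6+8 = 23; finish at 23 hours.
A is off the critical path — its longest chain is 19 hours, giving 4 of slack.
That remains the longest chain; total 23 hours.
Change in finish: 23 − 23 = +0 hours.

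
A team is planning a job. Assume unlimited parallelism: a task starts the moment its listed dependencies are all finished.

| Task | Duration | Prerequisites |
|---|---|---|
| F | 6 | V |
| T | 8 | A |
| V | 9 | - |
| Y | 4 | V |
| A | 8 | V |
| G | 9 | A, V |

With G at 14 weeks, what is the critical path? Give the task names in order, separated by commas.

V, A, G

As given, the longest chain is V→A→G = 9+8+9 = 26, so the finish is 26 weeks.
G is on the critical path; changing it to 14 makes that path 31 weeks.
No other chain overtakes it, so the finish is 31 weeks.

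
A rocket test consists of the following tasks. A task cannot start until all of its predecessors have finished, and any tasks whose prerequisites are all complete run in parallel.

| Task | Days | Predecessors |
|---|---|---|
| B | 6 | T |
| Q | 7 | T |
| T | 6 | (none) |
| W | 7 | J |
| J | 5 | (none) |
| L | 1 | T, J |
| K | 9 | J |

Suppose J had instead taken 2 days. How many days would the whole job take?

13

As given, the longest chain is J→K = 5+9 = 14, so the finish is 14 days.
Since J is critical, the -3 change carries straight to that chain (now 11 days).
New critical path: T→Q = 6+7 = 13 ⇒ 13 days.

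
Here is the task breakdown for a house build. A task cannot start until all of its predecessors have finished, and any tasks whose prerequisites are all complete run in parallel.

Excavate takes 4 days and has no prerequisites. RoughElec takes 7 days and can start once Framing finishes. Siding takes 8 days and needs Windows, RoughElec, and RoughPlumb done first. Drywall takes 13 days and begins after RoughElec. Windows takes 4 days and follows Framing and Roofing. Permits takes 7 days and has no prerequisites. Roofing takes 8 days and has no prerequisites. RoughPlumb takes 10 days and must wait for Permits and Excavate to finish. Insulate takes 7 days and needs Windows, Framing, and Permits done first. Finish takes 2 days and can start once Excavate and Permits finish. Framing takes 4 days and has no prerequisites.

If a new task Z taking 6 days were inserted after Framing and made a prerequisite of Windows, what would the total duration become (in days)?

Originally the project takes 25 days.
With Z inserted, Windows now waits for max(Framing, Roofing, Z).
New critical path: Permits→RoughPlumb→Siding = 7+10+8 = 25 ⇒ 25 days.

25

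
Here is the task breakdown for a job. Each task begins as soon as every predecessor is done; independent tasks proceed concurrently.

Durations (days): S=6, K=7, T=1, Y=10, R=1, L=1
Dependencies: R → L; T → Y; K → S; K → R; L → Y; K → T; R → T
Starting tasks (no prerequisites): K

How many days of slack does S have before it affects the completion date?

Critical path: K→R→T→Y = 7+1+1+10 = 19, so the finish is 19 days.
S finishes as early as 13 and must finish by 19.
Slack of S = 13 − 7 = 6 days.

6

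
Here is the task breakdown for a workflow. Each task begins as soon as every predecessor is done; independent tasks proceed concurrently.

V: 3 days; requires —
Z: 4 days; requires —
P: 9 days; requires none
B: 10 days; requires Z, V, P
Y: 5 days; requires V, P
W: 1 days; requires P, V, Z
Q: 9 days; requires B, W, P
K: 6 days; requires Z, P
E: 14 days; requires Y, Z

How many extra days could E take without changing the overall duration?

0

Critical path: P→B→Q = 9+10+9 = 28, so the finish is 28 days.
The longest chain containing E totals 28 days.
So E can slip 28 − 28 = 0 days.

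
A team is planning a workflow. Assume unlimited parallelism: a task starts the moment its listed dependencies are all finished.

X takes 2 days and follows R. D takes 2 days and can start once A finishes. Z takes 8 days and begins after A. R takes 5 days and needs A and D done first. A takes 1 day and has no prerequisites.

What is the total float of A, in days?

0

A→D→R→X = 1+2+5+2 = 10 sets the makespan at 10 days.
The longest chain containing A totals 10 days.
Slack of A = 0 − 0 = 0 days.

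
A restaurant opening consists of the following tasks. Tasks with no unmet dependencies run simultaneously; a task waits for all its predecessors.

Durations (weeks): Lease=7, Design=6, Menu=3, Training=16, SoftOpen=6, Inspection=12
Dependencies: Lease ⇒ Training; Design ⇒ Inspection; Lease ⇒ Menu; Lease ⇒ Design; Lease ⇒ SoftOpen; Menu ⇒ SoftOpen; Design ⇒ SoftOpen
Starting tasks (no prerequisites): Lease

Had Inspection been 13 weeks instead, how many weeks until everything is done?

26

The binding path is Lease→Design→Inspection = 7+6+12 = 25; finish at 25 weeks.
Inspection lies on that path, so at 13 weeks the path becomes 26 weeks.
The critical path is still Lease→Design→Inspection; finish is now 26 weeks.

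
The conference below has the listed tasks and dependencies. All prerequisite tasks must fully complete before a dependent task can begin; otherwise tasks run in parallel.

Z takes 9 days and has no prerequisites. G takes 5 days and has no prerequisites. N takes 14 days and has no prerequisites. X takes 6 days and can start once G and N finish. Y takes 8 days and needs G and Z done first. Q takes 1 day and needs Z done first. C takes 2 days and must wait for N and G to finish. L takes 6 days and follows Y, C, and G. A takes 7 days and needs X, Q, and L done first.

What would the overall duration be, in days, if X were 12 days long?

33

Actual critical path: Z→Y→L→A = 9+8+6+7 = 30 ⇒ 30 days.
X is off the critical path — its longest chain is 27 days, giving 3 of slack.
The binding chain switches to N→X→A = 14+12+7 = 33; finish 33 days.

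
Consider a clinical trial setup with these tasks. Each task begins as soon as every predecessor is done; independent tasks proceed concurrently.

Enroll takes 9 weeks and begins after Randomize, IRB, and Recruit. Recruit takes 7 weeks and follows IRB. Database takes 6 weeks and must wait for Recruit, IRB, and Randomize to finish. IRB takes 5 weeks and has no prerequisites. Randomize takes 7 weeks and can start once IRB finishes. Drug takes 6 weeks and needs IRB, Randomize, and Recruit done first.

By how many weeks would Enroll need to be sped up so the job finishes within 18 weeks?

Current finish: 21 weeks; target: 18.
Enroll is on every critical path, so each week cut from Enroll cuts the finish by one (this holds down to a finish of 18).
Need 21 − 18 = 3 weeks off Enroll → Enroll becomes 6 weeks, finish becomes 18.

3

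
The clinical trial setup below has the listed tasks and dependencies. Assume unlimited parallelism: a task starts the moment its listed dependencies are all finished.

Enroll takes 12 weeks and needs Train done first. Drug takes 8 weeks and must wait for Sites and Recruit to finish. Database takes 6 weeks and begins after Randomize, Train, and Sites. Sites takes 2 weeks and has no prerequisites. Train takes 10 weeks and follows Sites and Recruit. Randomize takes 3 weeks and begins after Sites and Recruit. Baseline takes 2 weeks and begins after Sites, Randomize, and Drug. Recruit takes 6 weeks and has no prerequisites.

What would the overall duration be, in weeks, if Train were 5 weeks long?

23

Baseline: Recruit→Train→Enroll = 6+10+12 = 28 → 28 weeks.
Train lies on that path, so at 5 weeks the path becomes 23 weeks.
That remains the longest chain; total 23 weeks.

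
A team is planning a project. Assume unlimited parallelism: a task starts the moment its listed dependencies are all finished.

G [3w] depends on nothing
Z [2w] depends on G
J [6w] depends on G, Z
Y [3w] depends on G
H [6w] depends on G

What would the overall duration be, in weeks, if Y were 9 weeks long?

12

Baseline: G→Z→J = 3+2+6 = 11 → 11 weeks.
Y has 5 weeks of float (longest path through it is 6).
Now G→Y = 3+9 = 12 is longest, so the finish becomes 12 weeks.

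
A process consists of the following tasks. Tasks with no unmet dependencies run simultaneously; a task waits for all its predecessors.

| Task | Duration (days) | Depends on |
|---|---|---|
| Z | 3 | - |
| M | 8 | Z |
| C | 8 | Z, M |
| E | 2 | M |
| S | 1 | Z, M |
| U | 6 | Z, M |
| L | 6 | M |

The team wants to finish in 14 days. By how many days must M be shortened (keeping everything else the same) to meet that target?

5

Current finish: 19 days; target: 14.
M is on every critical path, so each day cut from M cuts the finish by one (this holds down to a finish of 12).
Need 19 − 14 = 5 days off M → M becomes 3 days, finish becomes 14.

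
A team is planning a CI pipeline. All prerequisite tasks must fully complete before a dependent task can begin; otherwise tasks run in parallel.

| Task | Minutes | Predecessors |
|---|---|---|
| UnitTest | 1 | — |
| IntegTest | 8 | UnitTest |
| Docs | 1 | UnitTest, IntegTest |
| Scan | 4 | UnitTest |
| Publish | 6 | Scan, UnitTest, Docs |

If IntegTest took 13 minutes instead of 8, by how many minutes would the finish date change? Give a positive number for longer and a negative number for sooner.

Baseline: UnitTest→IntegTest→Docs→Publish = 1+8+1+6 = 16 → 16 minutes.
Since IntegTest is critical, the +5 change carries straight to that chain (now 21 minutes).
No other chain overtakes it, so the finish is 21 minutes.
Change in finish: 21 − 16 = +5 minutes.

5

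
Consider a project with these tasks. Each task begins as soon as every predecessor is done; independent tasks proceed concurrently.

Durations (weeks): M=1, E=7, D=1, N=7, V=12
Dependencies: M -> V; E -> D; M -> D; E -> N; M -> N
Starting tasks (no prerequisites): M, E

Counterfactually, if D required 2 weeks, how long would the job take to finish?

14

Actual critical path: E→N = 7+7 = 14 ⇒ 14 weeks.
The longest path through D is only 8 weeks, so D has float 6.
That remains the longest chain; total 14 weeks.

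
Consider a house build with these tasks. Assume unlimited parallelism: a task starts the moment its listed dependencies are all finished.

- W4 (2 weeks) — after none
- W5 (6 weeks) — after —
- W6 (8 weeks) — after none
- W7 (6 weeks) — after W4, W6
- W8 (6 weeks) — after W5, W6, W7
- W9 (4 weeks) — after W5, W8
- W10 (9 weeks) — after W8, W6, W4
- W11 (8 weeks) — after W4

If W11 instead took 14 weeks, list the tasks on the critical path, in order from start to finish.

Critical path before the change: W6→W7→W8→W10 = 8+6+6+9 = 29 giving 29 weeks.
The longest path through W11 is only 10 weeks, so W11 has float 19.
The critical path is still W6→W7→W8→W10; finish is now 29 weeks.

W6, W7, W8, W10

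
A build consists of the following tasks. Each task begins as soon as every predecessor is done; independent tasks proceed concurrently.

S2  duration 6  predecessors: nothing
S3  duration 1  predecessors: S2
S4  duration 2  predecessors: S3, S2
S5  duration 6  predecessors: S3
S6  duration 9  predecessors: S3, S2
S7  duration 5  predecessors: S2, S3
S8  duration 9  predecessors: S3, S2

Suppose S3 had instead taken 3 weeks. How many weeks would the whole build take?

18

Critical path before the change: S2→S3→S6 = 6+1+9 = 16 giving 16 weeks.
S3 is on the critical path; changing it to 3 makes that path 18 weeks.
The critical path is still S2→S3→S6; finish is now 18 weeks.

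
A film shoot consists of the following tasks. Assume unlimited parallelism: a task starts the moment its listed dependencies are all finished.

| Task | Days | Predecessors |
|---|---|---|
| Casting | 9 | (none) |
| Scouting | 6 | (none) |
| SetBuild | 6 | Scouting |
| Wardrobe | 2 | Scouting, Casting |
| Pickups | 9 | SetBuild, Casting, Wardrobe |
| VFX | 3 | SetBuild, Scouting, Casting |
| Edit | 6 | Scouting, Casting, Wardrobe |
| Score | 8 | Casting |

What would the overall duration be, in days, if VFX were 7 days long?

21

The binding path is Scouting→SetBuild→Pickups = 6+6+9 = 21; finish at 21 days.
VFX is off the critical path — its longest chain is 15 days, giving 6 of slack.
That remains the longest chain; total 21 days.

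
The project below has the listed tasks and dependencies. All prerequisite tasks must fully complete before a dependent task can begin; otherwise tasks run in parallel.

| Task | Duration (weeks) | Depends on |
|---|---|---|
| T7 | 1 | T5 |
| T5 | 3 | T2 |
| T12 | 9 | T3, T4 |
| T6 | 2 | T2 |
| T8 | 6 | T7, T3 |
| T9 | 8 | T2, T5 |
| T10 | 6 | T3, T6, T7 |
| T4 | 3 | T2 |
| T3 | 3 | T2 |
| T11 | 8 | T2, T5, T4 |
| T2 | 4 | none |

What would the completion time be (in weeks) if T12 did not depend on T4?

16

Original critical path: T2→T3→T12 = 4+3+9 = 16 ⇒ 16 weeks.
Dropping T4→T12 doesn't change T12's earliest start (7); another predecessor still binds.
New critical path: T2→T3→T12 = 4+3+9 = 16 ⇒ 16 weeks.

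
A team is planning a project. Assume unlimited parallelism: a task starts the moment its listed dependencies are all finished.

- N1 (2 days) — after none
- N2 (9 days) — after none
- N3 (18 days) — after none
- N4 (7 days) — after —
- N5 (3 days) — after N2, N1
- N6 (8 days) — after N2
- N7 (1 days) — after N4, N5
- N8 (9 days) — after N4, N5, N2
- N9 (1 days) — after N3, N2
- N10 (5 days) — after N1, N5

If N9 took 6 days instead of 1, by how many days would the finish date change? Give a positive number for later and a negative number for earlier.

3

As given, the longest chain is N2→N5→N8 = 9+3+9 = 21, so the finish is 21 days.
The longest path through N9 is only 19 days, so N9 has float 2.
New critical path: N3→N9 = 18+6 = 24 ⇒ 24 days.
Change in finish: 24 − 21 = +3 days.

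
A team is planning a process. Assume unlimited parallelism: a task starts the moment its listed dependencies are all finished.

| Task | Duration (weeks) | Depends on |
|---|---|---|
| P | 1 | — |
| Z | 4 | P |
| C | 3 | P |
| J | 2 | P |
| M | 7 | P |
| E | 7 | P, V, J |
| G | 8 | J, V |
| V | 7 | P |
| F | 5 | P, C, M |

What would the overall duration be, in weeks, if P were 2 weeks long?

17

The binding path is P→V→G = 1+7+8 = 16; finish at 16 weeks.
P is on the critical path; changing it to 2 makes that path 17 weeks.
The critical path is still P→V→G; finish is now 17 weeks.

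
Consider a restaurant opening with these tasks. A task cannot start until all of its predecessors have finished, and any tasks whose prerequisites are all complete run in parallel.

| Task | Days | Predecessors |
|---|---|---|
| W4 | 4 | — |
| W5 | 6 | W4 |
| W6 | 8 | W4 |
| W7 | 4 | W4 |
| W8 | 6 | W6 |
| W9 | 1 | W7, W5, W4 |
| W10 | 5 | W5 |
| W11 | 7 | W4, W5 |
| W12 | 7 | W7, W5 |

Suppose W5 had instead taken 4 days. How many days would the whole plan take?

18

Critical path before the change: W4→W6→W8 = 4+8+6 = 18 giving 18 days.
W5 has 1 day of float (longest path through it is 17).
The critical path is still W4→W6→W8; finish is now 18 days.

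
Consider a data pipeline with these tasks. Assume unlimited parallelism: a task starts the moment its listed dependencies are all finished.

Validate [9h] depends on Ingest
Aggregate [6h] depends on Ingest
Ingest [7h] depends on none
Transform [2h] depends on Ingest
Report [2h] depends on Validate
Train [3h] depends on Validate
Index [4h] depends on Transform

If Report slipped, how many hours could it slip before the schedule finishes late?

Ingest→Validate→Train = 7+9+3 = 19 sets the makespan at 19 hours.
Report finishes as early as 18 and must finish by 19.
Float = 19 − 18 = 1.

1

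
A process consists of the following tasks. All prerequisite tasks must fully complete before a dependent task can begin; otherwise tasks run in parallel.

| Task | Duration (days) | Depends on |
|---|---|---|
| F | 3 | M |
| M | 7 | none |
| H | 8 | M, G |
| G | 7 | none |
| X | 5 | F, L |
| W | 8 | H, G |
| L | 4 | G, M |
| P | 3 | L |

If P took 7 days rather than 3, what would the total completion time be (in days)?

23

As given, the longest chain is M→H→W = 7+8+8 = 23, so the finish is 23 days.
P has 9 days of float (longest path through it is 14).
That remains the longest chain; total 23 days.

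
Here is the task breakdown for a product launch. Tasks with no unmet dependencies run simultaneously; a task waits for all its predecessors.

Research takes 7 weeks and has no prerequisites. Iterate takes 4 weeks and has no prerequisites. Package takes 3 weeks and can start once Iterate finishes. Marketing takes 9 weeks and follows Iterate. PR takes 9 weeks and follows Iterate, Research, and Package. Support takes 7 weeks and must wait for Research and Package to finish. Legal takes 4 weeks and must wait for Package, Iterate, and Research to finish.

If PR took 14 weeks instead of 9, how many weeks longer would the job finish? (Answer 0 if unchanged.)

5

Actual critical path: Research→PR = 7+9 = 16 ⇒ 16 weeks.
PR is on the critical path; changing it to 14 makes that path 21 weeks.
No other chain overtakes it, so the finish is 21 weeks.
Change in finish: 21 − 16 = +5 weeks.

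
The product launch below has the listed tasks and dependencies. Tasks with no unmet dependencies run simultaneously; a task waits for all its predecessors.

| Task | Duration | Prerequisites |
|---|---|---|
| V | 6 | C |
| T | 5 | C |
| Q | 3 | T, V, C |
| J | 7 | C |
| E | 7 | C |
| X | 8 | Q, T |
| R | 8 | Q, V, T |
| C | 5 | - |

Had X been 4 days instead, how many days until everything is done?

22

As given, the longest chain is C→V→Q→X = 5+6+3+8 = 22, so the finish is 22 days.
X lies on that path, so at 4 days the path becomes 18 days.
New critical path: C→V→Q→R = 5+6+3+8 = 22 ⇒ 22 days.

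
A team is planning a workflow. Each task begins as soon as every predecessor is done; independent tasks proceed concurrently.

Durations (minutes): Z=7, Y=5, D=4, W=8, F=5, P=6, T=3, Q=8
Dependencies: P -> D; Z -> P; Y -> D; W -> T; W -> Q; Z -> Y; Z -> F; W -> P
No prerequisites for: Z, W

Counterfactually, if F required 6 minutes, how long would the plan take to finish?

18

Critical path before the change: W→P→D = 8+6+4 = 18 giving 18 minutes.
The longest path through F is only 12 minutes, so F has float 6.
No other chain overtakes it, so the finish is 18 minutes.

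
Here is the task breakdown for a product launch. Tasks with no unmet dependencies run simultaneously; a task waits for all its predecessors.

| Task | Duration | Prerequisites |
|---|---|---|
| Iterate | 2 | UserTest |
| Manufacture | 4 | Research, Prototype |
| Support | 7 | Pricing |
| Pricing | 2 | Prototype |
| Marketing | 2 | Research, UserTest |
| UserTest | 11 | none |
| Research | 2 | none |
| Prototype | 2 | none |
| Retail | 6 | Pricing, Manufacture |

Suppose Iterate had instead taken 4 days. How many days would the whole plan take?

15

Baseline: UserTest→Iterate = 11+2 = 13 → 13 days.
Iterate lies on that path, so at 4 days the path becomes 15 days.
No other chain overtakes it, so the finish is 15 days.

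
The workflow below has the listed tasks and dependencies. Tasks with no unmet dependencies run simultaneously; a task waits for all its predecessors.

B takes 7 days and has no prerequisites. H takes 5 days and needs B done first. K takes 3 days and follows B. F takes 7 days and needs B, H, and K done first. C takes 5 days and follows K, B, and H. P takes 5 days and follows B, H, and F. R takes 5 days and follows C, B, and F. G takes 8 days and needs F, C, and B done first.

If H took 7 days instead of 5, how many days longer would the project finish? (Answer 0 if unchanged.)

2

Critical path before the change: B→H→F→G = 7+5+7+8 = 27 giving 27 days.
H lies on that path, so at 7 days the path becomes 29 days.
No other chain overtakes it, so the finish is 29 days.
Change in finish: 29 − 27 = +2 days.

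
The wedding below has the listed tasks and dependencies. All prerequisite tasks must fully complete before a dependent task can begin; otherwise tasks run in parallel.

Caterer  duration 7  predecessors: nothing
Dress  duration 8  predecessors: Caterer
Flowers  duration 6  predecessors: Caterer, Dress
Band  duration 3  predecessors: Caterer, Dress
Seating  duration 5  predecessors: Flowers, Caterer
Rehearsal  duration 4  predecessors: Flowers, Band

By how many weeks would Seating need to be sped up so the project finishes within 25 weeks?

1

Current finish: 26 weeks; target: 25.
Seating is on every critical path, so each week cut from Seating cuts the finish by one (this holds down to a finish of 25).
Need 26 − 25 = 1 week off Seating → Seating becomes 4 weeks, finish becomes 25.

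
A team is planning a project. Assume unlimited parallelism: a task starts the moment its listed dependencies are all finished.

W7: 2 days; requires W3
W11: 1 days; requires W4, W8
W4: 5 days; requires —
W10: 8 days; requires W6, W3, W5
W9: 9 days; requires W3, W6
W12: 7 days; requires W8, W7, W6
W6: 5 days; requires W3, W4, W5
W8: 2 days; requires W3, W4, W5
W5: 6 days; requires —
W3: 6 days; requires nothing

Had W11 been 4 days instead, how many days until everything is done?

Actual critical path: W3→W6→W9 = 6+5+9 = 20 ⇒ 20 days.
W11 has 11 days of float (longest path through it is 9).
No other chain overtakes it, so the finish is 20 days.

20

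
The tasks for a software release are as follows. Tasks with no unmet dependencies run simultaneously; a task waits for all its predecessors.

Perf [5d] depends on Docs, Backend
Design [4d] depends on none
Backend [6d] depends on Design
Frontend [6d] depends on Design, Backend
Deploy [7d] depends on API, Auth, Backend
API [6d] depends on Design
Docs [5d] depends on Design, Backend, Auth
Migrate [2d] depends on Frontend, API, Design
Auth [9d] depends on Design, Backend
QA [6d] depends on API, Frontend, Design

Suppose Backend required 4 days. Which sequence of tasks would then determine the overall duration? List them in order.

Design, Backend, Auth, Docs, Perf

Critical path before the change: Design→Backend→Auth→Docs→Perf = 4+6+9+5+5 = 29 giving 29 days.
Backend is on the critical path; changing it to 4 makes that path 27 days.
The critical path is still Design→Backend→Auth→Docs→Perf; finish is now 27 days.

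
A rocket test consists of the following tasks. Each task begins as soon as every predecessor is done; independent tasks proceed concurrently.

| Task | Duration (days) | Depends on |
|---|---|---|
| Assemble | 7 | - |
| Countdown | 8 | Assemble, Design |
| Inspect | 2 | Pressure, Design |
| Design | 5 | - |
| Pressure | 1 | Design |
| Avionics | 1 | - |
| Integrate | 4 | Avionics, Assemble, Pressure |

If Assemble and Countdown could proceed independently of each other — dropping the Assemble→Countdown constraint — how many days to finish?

Original critical path: Assemble→Countdown = 7+8 = 15 ⇒ 15 days.
Without Assemble→Countdown, Countdown's earliest start moves from 7 to 5.
The longest chain is now Design→Countdown = 5+8 = 13, so the job takes 13 days.

13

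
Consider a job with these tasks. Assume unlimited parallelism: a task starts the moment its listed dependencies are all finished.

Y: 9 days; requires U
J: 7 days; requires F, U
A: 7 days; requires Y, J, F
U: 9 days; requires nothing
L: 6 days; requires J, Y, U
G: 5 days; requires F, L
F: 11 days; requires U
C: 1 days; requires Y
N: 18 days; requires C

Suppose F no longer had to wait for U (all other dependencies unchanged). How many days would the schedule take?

Original critical path: U→F→J→L→G = 9+11+7+6+5 = 38 ⇒ 38 days.
Without U→F, F's earliest start moves from 9 to 0.
After: U→Y→C→N = 9+9+1+18 = 37 → 37 days.

37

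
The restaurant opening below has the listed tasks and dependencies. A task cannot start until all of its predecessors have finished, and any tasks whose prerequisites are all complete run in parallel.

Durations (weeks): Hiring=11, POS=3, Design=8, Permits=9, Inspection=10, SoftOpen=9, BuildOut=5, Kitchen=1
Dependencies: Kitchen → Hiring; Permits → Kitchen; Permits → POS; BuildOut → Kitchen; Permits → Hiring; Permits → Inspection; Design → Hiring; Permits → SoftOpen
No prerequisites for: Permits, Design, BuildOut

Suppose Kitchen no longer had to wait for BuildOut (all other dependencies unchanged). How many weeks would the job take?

21

Before: longest chain Permits→Kitchen→Hiring = 9+1+11 = 21, finish 21.
Dropping BuildOut→Kitchen doesn't change Kitchen's earliest start (9); another predecessor still binds.
New critical path: Permits→Kitchen→Hiring = 9+1+11 = 21 ⇒ 21 weeks.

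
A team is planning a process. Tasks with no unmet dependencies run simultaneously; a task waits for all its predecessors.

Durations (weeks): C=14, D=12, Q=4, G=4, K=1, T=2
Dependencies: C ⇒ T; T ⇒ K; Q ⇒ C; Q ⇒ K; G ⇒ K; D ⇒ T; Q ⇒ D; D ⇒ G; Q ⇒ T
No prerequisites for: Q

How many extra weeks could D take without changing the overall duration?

Q→C→T→K = 4+14+2+1 = 21 sets the makespan at 21 weeks.
D finishes as early as 16 and must finish by 16.
Float = 21 − 21 = 0.

0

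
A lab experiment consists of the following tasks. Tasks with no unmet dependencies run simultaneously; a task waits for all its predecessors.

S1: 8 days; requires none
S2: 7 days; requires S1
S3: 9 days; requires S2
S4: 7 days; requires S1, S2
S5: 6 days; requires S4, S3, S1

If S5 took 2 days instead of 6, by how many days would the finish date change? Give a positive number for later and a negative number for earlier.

-4

Critical path before the change: S1→S2→S3→S5 = 8+7+9+6 = 30 giving 30 days.
S5 lies on that path, so at 2 days the path becomes 26 days.
That remains the longest chain; total 26 days.
Change in finish: 26 − 30 = -4 days.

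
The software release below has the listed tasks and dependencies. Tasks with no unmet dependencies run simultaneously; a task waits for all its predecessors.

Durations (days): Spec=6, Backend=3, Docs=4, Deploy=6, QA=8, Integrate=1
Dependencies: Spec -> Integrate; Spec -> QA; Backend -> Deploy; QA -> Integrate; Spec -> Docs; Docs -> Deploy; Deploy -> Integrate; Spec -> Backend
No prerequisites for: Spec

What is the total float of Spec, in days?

0

Spec→Docs→Deploy→Integrate = 6+4+6+1 = 17 sets the makespan at 17 days.
Longest path through Spec: 17 days (earliest finish 6, latest finish 6).
Float = 17 − 17 = 0.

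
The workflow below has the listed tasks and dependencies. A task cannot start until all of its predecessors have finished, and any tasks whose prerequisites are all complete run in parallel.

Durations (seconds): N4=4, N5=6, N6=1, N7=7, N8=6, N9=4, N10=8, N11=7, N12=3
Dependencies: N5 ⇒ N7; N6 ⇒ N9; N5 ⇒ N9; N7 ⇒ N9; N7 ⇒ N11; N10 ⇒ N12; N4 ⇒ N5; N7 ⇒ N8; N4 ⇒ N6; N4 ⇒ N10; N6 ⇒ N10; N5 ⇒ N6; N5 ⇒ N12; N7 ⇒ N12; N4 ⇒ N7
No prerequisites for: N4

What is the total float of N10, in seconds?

2

N4→N5→N7→N11 = 4+6+7+7 = 24 sets the makespan at 24 seconds.
Longest path through N10: 22 seconds (earliest finish 19, latest finish 21).
Float = 24 − 22 = 2.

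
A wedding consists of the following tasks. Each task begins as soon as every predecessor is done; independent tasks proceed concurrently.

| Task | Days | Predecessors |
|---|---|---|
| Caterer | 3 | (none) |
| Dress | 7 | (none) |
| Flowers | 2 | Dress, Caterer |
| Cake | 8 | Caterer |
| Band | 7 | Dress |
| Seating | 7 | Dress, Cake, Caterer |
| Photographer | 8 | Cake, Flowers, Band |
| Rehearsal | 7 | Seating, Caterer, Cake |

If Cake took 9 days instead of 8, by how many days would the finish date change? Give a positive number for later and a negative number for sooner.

As given, the longest chain is Caterer→Cake→Seating→Rehearsal = 3+8+7+7 = 25, so the finish is 25 days.
Cake is on the critical path; changing it to 9 makes that path 26 days.
That remains the longest chain; total 26 days.
Change in finish: 26 − 25 = +1 days.

1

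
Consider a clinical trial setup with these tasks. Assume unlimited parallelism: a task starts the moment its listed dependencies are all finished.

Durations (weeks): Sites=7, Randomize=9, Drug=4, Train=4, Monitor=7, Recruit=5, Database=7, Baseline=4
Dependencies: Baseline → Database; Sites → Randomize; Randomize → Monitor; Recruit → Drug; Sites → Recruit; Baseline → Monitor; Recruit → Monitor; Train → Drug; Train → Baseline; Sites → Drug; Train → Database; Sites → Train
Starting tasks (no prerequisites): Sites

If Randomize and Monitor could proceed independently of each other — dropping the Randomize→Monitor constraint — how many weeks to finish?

Before: longest chain Sites→Randomize→Monitor = 7+9+7 = 23, finish 23.
Without Randomize→Monitor, Monitor's earliest start moves from 16 to 15.
New critical path: Sites→Train→Baseline→Database = 7+4+4+7 = 22 ⇒ 22 weeks.

22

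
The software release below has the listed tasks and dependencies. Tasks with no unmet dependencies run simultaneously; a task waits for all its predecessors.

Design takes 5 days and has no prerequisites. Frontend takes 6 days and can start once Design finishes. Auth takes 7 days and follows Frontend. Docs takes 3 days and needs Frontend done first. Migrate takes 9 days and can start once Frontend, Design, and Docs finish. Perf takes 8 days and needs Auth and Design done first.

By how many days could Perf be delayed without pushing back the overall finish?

0

Design→Frontend→Auth→Perf = 5+6+7+8 = 26 sets the makespan at 26 days.
The longest chain containing Perf totals 26 days.
Slack of Perf = 18 − 18 = 0 days.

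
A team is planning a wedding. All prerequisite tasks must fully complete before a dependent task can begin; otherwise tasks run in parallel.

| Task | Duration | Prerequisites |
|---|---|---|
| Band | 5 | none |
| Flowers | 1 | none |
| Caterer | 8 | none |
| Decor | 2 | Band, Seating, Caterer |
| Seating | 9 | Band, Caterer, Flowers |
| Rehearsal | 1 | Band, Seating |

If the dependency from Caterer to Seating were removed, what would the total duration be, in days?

Original critical path: Caterer→Seating→Decor = 8+9+2 = 19 ⇒ 19 days.
Without Caterer→Seating, Seating's earliest start moves from 8 to 5.
New critical path: Band→Seating→Decor = 5+9+2 = 16 ⇒ 16 days.

16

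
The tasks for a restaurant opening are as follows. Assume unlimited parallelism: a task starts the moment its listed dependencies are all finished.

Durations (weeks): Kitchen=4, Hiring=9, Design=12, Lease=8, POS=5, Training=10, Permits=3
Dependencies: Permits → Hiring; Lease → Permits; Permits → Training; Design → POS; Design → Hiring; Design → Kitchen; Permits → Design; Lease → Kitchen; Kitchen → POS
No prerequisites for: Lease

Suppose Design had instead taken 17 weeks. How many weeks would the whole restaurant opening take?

37

The binding path is Lease→Permits→Design→Kitchen→POS = 8+3+12+4+5 = 32; finish at 32 weeks.
Design lies on that path, so at 17 weeks the path becomes 37 weeks.
The critical path is still Lease→Permits→Design→Kitchen→POS; finish is now 37 weeks.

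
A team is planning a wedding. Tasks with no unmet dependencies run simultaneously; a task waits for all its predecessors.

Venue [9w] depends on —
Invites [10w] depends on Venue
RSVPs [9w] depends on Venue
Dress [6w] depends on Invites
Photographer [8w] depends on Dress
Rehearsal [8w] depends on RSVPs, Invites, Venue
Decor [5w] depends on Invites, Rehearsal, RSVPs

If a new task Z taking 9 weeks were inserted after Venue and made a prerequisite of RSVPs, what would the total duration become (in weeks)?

40

Originally the job takes 33 weeks.
With Z inserted, RSVPs now waits for max(Venue, Z).
New critical path: Venue→Z→RSVPs→Rehearsal→Decor = 9+9+9+8+5 = 40 ⇒ 40 weeks.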